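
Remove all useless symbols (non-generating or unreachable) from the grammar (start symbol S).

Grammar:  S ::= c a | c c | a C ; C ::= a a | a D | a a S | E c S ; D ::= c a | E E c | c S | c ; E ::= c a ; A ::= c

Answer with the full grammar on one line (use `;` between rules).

S ::= c a | c c | a C; C ::= a a | a D | a a S | E c S; D ::= c a | E E c | c S | c; E ::= c a

Generating nonterminals: {A, C, D, E, S}.
Reachable from S after that: {C, D, E, S}.
Removed useless symbols: {A} and every production mentioning them.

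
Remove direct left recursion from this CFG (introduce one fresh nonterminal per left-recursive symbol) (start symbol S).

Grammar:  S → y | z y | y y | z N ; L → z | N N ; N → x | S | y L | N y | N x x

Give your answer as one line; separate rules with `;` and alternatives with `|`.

S → y | z y | y y | z N; L → z | N N; N → x N' | S N' | y L N'; N' → y N' | x x N' | eps

Directly left-recursive nonterminal: N.
For N: α = {y, x x}, β = {x, S, y L}. Rewrite as N → β N' and N' → α N' | ε.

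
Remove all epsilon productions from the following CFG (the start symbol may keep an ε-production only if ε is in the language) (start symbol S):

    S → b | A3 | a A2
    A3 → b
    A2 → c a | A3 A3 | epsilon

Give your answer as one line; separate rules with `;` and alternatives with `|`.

Nullable nonterminals: {A2}.
ε ∉ L(G), so no ε-production is kept.
Add the nullable-subset variants: S → a A2 gives a A2 | a.

S → b | A3 | a A2 | a; A3 → b; A2 → c a | A3 A3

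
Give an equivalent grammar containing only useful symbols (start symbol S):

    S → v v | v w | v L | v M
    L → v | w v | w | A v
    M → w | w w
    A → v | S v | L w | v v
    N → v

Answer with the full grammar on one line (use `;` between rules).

Generating nonterminals: {A, L, M, N, S}.
Reachable from S after that: {A, L, M, S}.
Removed useless symbols: {N} and every production mentioning them.

S → v v | v w | v L | v M; L → v | w v | w | A v; M → w | w w; A → v | S v | L w | v v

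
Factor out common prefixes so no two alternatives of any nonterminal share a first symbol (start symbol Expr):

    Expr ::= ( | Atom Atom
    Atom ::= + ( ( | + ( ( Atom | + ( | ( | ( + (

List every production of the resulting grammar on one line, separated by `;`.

Expr ::= ( | Atom Atom; Atom ::= + ( Atom1 | ( Atom2; Atom1 ::= eps | ( Atom11; Atom2 ::= eps | + (; Atom11 ::= eps | Atom

Atom has alternatives sharing prefix '+ (': factor to Atom → + ( Atom1 with Atom1 → ( | ( Atom | ε.
Atom has alternatives sharing prefix '(': factor to Atom → ( Atom2 with Atom2 → ε | + (.
Atom1 has alternatives sharing prefix '(': factor to Atom1 → ( Atom11 with Atom11 → ε | Atom.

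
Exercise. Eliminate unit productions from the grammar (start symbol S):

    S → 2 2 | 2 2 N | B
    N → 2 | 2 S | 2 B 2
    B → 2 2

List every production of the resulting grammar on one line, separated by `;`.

S → 2 2 | 2 2 N; N → 2 | 2 S | 2 B 2; B → 2 2

Unit pairs: S ⇒* {B}.
Replace each nonterminal's rules with the union of the non-unit rules of every nonterminal it unit-derives.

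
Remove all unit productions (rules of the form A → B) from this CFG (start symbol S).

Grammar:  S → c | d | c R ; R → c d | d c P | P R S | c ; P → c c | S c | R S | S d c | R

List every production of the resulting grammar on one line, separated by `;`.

Unit pairs: P ⇒* {R}.
For each unit pair (A, B), copy every non-unit production of B to A, then drop all unit productions.

S → c | d | c R; R → c d | d c P | P R S | c; P → c c | S c | R S | S d c | c d | d c P | P R S | c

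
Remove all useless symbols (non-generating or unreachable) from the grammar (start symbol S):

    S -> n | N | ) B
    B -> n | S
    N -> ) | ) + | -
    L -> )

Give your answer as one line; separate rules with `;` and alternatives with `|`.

S -> n | N | ) B; B -> n | S; N -> ) | ) + | -

Generating nonterminals: {B, L, N, S}.
Reachable from S after that: {B, N, S}.
Removed useless symbols: {L} and every production mentioning them.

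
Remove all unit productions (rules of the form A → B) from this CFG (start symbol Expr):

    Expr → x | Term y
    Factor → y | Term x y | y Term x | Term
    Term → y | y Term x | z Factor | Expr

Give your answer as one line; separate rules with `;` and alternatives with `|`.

Unit pairs: Factor ⇒* {Expr, Term}; Term ⇒* {Expr}.
Replace each nonterminal's rules with the union of the non-unit rules of every nonterminal it unit-derives.

Expr → x | Term y; Factor → y | y Term x | z Factor | Term x y | x | Term y; Term → y | y Term x | z Factor | x | Term y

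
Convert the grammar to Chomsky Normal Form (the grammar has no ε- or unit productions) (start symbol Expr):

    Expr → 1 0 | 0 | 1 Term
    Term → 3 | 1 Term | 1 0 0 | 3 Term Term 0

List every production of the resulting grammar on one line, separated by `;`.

Expr → X1 X2 | 0 | X1 Term; Term → 3 | X1 Term | X1 Y1 | X3 Y2; X1 → 1; X2 → 0; X3 → 3; Y1 → X2 X2; Y2 → Term Y3; Y3 → Term X2

Introduce a nonterminal for each terminal appearing in a rule of length ≥ 2: X1 → 1, X2 → 0, X3 → 3.
Binarize each right-hand side of length ≥ 3 by chaining fresh nonterminals (Y1, Y2, …): affected rules were Term → X1 X2 X2; Term → X3 Term Term X2.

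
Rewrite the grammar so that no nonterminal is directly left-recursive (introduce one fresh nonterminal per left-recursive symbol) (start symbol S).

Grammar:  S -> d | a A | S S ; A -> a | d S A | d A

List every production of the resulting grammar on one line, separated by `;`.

S -> d S' | a A S'; A -> a | d S A | d A; S' -> S S' | epsilon

Directly left-recursive nonterminal: S.
For S: α = {S}, β = {d, a A}. Rewrite as S → β S' and S' → α S' | ε.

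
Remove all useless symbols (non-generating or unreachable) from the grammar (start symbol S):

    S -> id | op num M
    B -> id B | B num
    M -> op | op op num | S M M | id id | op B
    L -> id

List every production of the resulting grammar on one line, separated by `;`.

S -> id | op num M; M -> op | op op num | S M M | id id

Generating nonterminals: {L, M, S}.
Reachable from S after that: {M, S}.
Removed useless symbols: {B, L} and every production mentioning them.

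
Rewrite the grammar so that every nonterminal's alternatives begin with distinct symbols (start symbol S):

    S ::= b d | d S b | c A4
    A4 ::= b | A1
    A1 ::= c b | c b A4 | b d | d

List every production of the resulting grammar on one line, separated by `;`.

S ::= b d | d S b | c A4; A4 ::= b | A1; A1 ::= b d | d | c b A1'; A1' ::= ε | A4

A1 has alternatives sharing prefix 'c b': factor to A1 → c b A1' with A1' → ε | A4.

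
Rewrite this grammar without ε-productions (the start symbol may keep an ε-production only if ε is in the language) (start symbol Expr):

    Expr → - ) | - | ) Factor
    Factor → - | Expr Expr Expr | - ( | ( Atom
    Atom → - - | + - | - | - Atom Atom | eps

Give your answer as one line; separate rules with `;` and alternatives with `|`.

The nullable symbols are {Atom}.
ε ∉ L(G), so no ε-production is kept.
For each production, add variants omitting each subset of nullable occurrences: Factor → ( Atom gives ( Atom | (. Atom → - Atom Atom gives - Atom Atom | - Atom.

Expr → - ) | - | ) Factor; Factor → - | Expr Expr Expr | - ( | ( Atom | (; Atom → - - | + - | - | - Atom Atom | - Atom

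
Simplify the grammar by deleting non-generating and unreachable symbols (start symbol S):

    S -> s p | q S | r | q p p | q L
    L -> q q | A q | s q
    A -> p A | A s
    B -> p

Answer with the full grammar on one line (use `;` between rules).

Generating nonterminals: {B, L, S}.
Reachable from S after that: {L, S}.
Removed useless symbols: {A, B} and every production mentioning them.

S -> s p | q S | r | q p p | q L; L -> q q | s q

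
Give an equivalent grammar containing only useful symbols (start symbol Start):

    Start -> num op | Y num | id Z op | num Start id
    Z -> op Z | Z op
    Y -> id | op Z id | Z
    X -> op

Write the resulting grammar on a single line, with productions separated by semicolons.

Start -> num op | Y num | num Start id; Y -> id

Generating nonterminals: {Start, X, Y}.
Reachable from Start after that: {Start, Y}.
Removed useless symbols: {X, Z} and every production mentioning them.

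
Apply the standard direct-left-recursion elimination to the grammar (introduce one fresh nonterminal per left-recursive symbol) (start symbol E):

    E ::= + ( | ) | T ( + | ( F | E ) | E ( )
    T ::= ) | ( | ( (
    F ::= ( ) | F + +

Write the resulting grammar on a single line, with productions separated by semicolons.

E ::= + ( E' | ) E' | T ( + E' | ( F E'; T ::= ) | ( | ( (; F ::= ( ) F'; E' ::= ) E' | ( ) E' | ε; F' ::= + + F' | ε

E, F are directly left-recursive.
For E: α = {), ( )}, β = {+ (, ), T ( +, ( F}. Rewrite as E → β E' and E' → α E' | ε.
For F: α = {+ +}, β = {( )}. Rewrite as F → β F' and F' → α F' | ε.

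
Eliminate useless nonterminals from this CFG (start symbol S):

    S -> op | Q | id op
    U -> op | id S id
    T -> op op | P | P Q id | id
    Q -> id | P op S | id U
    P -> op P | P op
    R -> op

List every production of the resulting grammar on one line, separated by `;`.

Generating nonterminals: {Q, R, S, T, U}.
Reachable from S after that: {Q, S, U}.
Removed useless symbols: {P, R, T} and every production mentioning them.

S -> op | Q | id op; U -> op | id S id; Q -> id | id U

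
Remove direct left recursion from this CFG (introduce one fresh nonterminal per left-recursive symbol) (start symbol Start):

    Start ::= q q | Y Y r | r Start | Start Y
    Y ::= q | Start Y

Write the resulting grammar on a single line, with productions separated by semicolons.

Left recursion appears on Start.
For Start: α = {Y}, β = {q q, Y Y r, r Start}. Rewrite as Start → β Start1 and Start1 → α Start1 | ε.

Start ::= q q Start1 | Y Y r Start1 | r Start Start1; Y ::= q | Start Y; Start1 ::= Y Start1 | eps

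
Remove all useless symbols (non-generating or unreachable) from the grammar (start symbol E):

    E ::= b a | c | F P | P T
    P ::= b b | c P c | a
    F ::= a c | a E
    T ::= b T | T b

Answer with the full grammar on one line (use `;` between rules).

Generating nonterminals: {E, F, P}.
Reachable from E after that: {E, F, P}.
Removed useless symbols: {T} and every production mentioning them.

E ::= b a | c | F P; P ::= b b | c P c | a; F ::= a c | a E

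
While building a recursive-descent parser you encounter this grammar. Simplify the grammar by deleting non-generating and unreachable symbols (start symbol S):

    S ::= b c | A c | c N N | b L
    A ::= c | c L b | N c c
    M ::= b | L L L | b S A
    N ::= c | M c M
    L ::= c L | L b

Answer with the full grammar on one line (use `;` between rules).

Generating nonterminals: {A, M, N, S}.
Reachable from S after that: {A, M, N, S}.
Removed useless symbols: {L} and every production mentioning them.

S ::= b c | A c | c N N; A ::= c | N c c; M ::= b | b S A; N ::= c | M c M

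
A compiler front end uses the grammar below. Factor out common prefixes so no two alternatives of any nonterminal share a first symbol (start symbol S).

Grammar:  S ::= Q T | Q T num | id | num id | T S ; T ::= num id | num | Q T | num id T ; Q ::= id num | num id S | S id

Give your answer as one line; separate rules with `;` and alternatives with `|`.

S ::= id | num id | T S | Q T S'; T ::= Q T | num T'; Q ::= id num | num id S | S id; S' ::= ε | num; T' ::= ε | id T''; T'' ::= ε | T

S has alternatives sharing prefix 'Q T': factor to S → Q T S' with S' → ε | num.
T has alternatives sharing prefix 'num': factor to T → num T' with T' → id | ε | id T.
T' has alternatives sharing prefix 'id': factor to T' → id T'' with T'' → ε | T.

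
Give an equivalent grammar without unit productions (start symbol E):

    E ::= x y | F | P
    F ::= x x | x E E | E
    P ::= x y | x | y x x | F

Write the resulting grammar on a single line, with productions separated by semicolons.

E ::= x y | x x | x E E | x | y x x; F ::= x y | x x | x E E | x | y x x; P ::= x y | x x | x E E | x | y x x

Unit pairs: E ⇒* {F, P}; F ⇒* {E, P}; P ⇒* {E, F}.
Replace each nonterminal's rules with the union of the non-unit rules of every nonterminal it unit-derives.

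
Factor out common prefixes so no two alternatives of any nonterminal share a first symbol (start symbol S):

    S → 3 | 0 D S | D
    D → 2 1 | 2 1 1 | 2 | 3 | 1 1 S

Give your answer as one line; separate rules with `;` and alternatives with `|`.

S → 3 | 0 D S | D; D → 3 | 1 1 S | 2 D'; D' → eps | 1 D''; D'' → eps | 1

D has alternatives sharing prefix '2': factor to D → 2 D' with D' → 1 | 1 1 | ε.
D' has alternatives sharing prefix '1': factor to D' → 1 D'' with D'' → ε | 1.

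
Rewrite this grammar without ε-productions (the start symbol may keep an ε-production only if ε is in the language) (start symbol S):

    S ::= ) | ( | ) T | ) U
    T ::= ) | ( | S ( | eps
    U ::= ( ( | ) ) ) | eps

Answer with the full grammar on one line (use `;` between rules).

Nullable nonterminals: {T, U}.
ε ∉ L(G), so no ε-production is kept.

S ::= ) | ( | ) T | ) U; T ::= ) | ( | S (; U ::= ( ( | ) ) )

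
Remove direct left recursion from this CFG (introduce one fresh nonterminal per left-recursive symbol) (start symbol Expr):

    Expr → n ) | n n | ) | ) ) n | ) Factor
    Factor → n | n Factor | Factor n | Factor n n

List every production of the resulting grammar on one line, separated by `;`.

Factor is directly left-recursive.
For Factor: α = {n, n n}, β = {n, n Factor}. Rewrite as Factor → β Factor1 and Factor1 → α Factor1 | ε.

Expr → n ) | n n | ) | ) ) n | ) Factor; Factor → n Factor1 | n Factor Factor1; Factor1 → n Factor1 | n n Factor1 | ε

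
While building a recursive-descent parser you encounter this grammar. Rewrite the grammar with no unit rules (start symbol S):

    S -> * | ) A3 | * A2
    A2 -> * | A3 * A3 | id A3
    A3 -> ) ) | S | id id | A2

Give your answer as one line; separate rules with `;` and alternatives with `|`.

Unit pairs: A3 ⇒* {A2, S}.
Replace each nonterminal's rules with the union of the non-unit rules of every nonterminal it unit-derives.

S -> * | ) A3 | * A2; A2 -> * | A3 * A3 | id A3; A3 -> * | A3 * A3 | id A3 | ) A3 | * A2 | ) ) | id id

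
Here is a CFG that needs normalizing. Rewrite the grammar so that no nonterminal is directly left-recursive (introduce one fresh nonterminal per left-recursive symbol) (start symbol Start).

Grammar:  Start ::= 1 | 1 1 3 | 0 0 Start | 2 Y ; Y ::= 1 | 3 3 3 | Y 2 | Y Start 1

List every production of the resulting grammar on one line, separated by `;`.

Left recursion appears on Y.
For Y: α = {2, Start 1}, β = {1, 3 3 3}. Rewrite as Y → β Y1 and Y1 → α Y1 | ε.

Start ::= 1 | 1 1 3 | 0 0 Start | 2 Y; Y ::= 1 Y1 | 3 3 3 Y1; Y1 ::= 2 Y1 | Start 1 Y1 | ε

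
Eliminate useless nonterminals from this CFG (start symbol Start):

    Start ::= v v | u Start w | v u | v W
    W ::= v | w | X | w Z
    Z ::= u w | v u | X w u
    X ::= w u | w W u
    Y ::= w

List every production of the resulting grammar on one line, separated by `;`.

Start ::= v v | u Start w | v u | v W; W ::= v | w | X | w Z; Z ::= u w | v u | X w u; X ::= w u | w W u

Generating nonterminals: {Start, W, X, Y, Z}.
Reachable from Start after that: {Start, W, X, Z}.
Removed useless symbols: {Y} and every production mentioning them.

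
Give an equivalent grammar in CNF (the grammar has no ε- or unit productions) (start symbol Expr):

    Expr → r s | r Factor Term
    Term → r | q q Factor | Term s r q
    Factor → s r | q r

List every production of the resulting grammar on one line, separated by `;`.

Introduce a nonterminal for each terminal appearing in a rule of length ≥ 2: X1 → r, X2 → s, X3 → q.
Binarize each right-hand side of length ≥ 3 by chaining fresh nonterminals (Y1, Y2, …): affected rules were Expr → X1 Factor Term; Term → X3 X3 Factor; Term → Term X2 X1 X3.

Expr → X1 X2 | X1 Y1; Term → r | X3 Y2 | Term Y3; Factor → X2 X1 | X3 X1; X1 → r; X2 → s; X3 → q; Y1 → Factor Term; Y2 → X3 Factor; Y3 → X2 Y4; Y4 → X1 X3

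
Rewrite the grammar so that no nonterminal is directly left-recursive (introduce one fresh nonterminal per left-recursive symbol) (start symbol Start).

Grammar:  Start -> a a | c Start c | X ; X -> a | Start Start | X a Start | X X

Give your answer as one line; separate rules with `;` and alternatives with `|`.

Start -> a a | c Start c | X; X -> a X1 | Start Start X1; X1 -> a Start X1 | X X1 | eps

Directly left-recursive nonterminal: X.
For X: α = {a Start, X}, β = {a, Start Start}. Rewrite as X → β X1 and X1 → α X1 | ε.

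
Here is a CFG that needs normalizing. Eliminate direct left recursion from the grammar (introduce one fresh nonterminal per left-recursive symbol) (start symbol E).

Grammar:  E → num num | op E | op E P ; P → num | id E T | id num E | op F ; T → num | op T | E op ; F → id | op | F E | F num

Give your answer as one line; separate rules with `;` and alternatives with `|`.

E → num num | op E | op E P; P → num | id E T | id num E | op F; T → num | op T | E op; F → id F' | op F'; F' → E F' | num F' | ε

Directly left-recursive nonterminal: F.
For F: α = {E, num}, β = {id, op}. Rewrite as F → β F' and F' → α F' | ε.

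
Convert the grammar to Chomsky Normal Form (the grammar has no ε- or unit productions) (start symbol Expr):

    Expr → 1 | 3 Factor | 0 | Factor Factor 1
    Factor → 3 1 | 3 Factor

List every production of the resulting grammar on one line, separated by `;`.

Expr → 1 | X1 Factor | 0 | Factor Y1; Factor → X1 X2 | X1 Factor; X1 → 3; X2 → 1; Y1 → Factor X2

Introduce a nonterminal for each terminal appearing in a rule of length ≥ 2: X1 → 3, X2 → 1.
Binarize each right-hand side of length ≥ 3 by chaining fresh nonterminals (Y1, Y2, …): affected rules were Expr → Factor Factor X2.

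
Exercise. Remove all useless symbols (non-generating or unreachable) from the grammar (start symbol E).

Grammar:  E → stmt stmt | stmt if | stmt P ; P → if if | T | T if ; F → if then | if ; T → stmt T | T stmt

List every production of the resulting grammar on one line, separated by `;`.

E → stmt stmt | stmt if | stmt P; P → if if

Generating nonterminals: {E, F, P}.
Reachable from E after that: {E, P}.
Removed useless symbols: {F, T} and every production mentioning them.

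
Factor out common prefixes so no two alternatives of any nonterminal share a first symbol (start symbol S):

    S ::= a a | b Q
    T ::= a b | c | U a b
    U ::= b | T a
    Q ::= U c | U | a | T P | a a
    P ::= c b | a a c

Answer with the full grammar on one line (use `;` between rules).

S ::= a a | b Q; T ::= a b | c | U a b; U ::= b | T a; Q ::= T P | U Q' | a Q''; P ::= c b | a a c; Q' ::= c | ε; Q'' ::= ε | a

Q has alternatives sharing prefix 'U': factor to Q → U Q' with Q' → c | ε.
Q has alternatives sharing prefix 'a': factor to Q → a Q'' with Q'' → ε | a.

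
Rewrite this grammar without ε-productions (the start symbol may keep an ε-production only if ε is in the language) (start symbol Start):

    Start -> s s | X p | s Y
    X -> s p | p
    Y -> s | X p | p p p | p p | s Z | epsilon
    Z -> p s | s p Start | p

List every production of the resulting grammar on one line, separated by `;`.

Start -> s s | X p | s Y | s; X -> s p | p; Y -> s | X p | p p p | p p | s Z; Z -> p s | s p Start | p

Nullable set = {Y}.
ε ∉ L(G), so no ε-production is kept.
For each production, add variants omitting each subset of nullable occurrences: Start → s Y gives s Y | s.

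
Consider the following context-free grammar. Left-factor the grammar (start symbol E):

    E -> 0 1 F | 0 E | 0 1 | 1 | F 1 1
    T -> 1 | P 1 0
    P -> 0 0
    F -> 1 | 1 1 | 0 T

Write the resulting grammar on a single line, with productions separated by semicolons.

E -> 1 | F 1 1 | 0 E'; T -> 1 | P 1 0; P -> 0 0; F -> 0 T | 1 F'; E' -> E | 1 E''; F' -> eps | 1; E'' -> F | eps

E has alternatives sharing prefix '0': factor to E → 0 E' with E' → 1 F | E | 1.
F has alternatives sharing prefix '1': factor to F → 1 F' with F' → ε | 1.
E' has alternatives sharing prefix '1': factor to E' → 1 E'' with E'' → F | ε.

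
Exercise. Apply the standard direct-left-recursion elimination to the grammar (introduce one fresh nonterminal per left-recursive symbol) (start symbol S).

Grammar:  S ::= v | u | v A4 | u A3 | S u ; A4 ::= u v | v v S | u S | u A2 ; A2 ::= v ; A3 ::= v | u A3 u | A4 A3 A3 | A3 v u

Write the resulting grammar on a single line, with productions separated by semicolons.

S ::= v S' | u S' | v A4 S' | u A3 S'; A4 ::= u v | v v S | u S | u A2; A2 ::= v; A3 ::= v A3' | u A3 u A3' | A4 A3 A3 A3'; S' ::= u S' | ε; A3' ::= v u A3' | ε

Left recursion appears on S, A3.
For S: α = {u}, β = {v, u, v A4, u A3}. Rewrite as S → β S' and S' → α S' | ε.
For A3: α = {v u}, β = {v, u A3 u, A4 A3 A3}. Rewrite as A3 → β A3' and A3' → α A3' | ε.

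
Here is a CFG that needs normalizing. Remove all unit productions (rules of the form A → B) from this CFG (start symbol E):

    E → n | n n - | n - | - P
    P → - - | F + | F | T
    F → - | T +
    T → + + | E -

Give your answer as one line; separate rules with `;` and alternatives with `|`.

Unit pairs: P ⇒* {F, T}.
For every A with A ⇒* B via unit rules, add B's non-unit alternatives to A; then delete every rule of the form X → Y.

E → n | n n - | n - | - P; P → - | T + | - - | F + | + + | E -; F → - | T +; T → + + | E -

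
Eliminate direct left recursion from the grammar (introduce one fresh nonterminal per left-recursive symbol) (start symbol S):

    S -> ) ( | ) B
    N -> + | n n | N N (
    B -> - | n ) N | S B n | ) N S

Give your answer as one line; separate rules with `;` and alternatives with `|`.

S -> ) ( | ) B; N -> + N' | n n N'; B -> - | n ) N | S B n | ) N S; N' -> N ( N' | ε

Left recursion appears on N.
For N: α = {N (}, β = {+, n n}. Rewrite as N → β N' and N' → α N' | ε.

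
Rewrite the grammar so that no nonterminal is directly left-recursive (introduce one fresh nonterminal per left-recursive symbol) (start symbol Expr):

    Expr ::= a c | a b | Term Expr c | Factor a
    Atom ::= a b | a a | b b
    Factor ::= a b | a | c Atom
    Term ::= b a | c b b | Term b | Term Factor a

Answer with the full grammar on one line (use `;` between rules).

Term is directly left-recursive.
For Term: α = {b, Factor a}, β = {b a, c b b}. Rewrite as Term → β Term1 and Term1 → α Term1 | ε.

Expr ::= a c | a b | Term Expr c | Factor a; Atom ::= a b | a a | b b; Factor ::= a b | a | c Atom; Term ::= b a Term1 | c b b Term1; Term1 ::= b Term1 | Factor a Term1 | ε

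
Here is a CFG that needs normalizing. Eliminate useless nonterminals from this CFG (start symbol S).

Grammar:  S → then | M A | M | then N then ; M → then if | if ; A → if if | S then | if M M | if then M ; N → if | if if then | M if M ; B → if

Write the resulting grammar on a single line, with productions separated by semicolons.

S → then | M A | M | then N then; M → then if | if; A → if if | S then | if M M | if then M; N → if | if if then | M if M

Generating nonterminals: {A, B, M, N, S}.
Reachable from S after that: {A, M, N, S}.
Removed useless symbols: {B} and every production mentioning them.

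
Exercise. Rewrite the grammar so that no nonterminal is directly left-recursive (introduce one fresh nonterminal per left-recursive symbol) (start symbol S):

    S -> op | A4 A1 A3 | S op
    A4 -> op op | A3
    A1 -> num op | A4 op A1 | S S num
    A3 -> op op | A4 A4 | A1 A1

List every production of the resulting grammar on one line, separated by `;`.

S -> op S' | A4 A1 A3 S'; A4 -> op op | A3; A1 -> num op | A4 op A1 | S S num; A3 -> op op | A4 A4 | A1 A1; S' -> op S' | ε

Directly left-recursive nonterminal: S.
For S: α = {op}, β = {op, A4 A1 A3}. Rewrite as S → β S' and S' → α S' | ε.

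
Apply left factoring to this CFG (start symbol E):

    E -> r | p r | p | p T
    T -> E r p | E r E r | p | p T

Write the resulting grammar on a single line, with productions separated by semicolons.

E -> r | p E'; T -> E r T' | p T''; E' -> r | ε | T; T' -> p | E r; T'' -> ε | T

E has alternatives sharing prefix 'p': factor to E → p E' with E' → r | ε | T.
T has alternatives sharing prefix 'E r': factor to T → E r T' with T' → p | E r.
T has alternatives sharing prefix 'p': factor to T → p T'' with T'' → ε | T.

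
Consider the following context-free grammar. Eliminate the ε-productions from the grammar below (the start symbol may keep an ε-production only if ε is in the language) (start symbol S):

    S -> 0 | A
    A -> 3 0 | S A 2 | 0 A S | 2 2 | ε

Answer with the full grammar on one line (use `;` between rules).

S -> 0 | A | ε; A -> 3 0 | S A 2 | S 2 | A 2 | 2 | 0 A S | 0 A | 0 S | 0 | 2 2

Nullable nonterminals: {A, S}.
ε ∈ L(G) since S is nullable, so keep S → ε.
Add the nullable-subset variants: A → S A 2 gives S A 2 | S 2 | A 2 | 2. A → 0 A S gives 0 A S | 0 A | 0 S | 0.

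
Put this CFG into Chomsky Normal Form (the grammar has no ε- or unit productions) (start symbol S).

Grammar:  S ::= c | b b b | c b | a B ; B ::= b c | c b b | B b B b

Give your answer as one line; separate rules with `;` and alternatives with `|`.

Introduce a nonterminal for each terminal appearing in a rule of length ≥ 2: X1 → b, X2 → c, X3 → a.
Binarize each right-hand side of length ≥ 3 by chaining fresh nonterminals (Y1, Y2, …): affected rules were S → X1 X1 X1; B → X2 X1 X1; B → B X1 B X1.

S ::= c | X1 Y1 | X2 X1 | X3 B; B ::= X1 X2 | X2 Y2 | B Y3; X1 ::= b; X2 ::= c; X3 ::= a; Y1 ::= X1 X1; Y2 ::= X1 X1; Y3 ::= X1 Y4; Y4 ::= B X1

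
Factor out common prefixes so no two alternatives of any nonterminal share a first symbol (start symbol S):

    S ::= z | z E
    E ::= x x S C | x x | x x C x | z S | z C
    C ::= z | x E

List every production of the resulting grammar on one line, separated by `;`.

S has alternatives sharing prefix 'z': factor to S → z S' with S' → ε | E.
E has alternatives sharing prefix 'x x': factor to E → x x E' with E' → S C | ε | C x.
E has alternatives sharing prefix 'z': factor to E → z E'' with E'' → S | C.

S ::= z S'; E ::= x x E' | z E''; C ::= z | x E; S' ::= ε | E; E' ::= S C | ε | C x; E'' ::= S | C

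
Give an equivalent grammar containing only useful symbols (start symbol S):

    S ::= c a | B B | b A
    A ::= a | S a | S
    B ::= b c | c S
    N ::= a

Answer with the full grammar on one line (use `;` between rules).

Generating nonterminals: {A, B, N, S}.
Reachable from S after that: {A, B, S}.
Removed useless symbols: {N} and every production mentioning them.

S ::= c a | B B | b A; A ::= a | S a | S; B ::= b c | c S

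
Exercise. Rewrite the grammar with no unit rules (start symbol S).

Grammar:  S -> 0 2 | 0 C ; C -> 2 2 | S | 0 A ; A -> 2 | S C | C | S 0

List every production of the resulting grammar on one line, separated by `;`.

S -> 0 2 | 0 C; C -> 2 2 | 0 A | 0 2 | 0 C; A -> 2 2 | 0 A | 0 2 | 0 C | 2 | S C | S 0

Unit pairs: A ⇒* {C, S}; C ⇒* {S}.
For each unit pair (A, B), copy every non-unit production of B to A, then drop all unit productions.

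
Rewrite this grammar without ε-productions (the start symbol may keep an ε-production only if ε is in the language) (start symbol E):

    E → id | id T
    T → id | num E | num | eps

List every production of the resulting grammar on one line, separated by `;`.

E → id | id T; T → id | num E | num

Nullable nonterminals: {T}.
ε ∉ L(G), so no ε-production is kept.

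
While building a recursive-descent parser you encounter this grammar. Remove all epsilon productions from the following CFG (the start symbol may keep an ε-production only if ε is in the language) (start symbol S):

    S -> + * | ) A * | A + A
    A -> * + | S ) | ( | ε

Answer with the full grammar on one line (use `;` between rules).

S -> + * | ) A * | ) * | A + A | A + | + A | +; A -> * + | S ) | (

The nullable symbols are {A}.
ε ∉ L(G), so no ε-production is kept.
Expand every rule over subsets of its nullable positions: S → ) A * gives ) A * | ) *. S → A + A gives A + A | A + | + A | +.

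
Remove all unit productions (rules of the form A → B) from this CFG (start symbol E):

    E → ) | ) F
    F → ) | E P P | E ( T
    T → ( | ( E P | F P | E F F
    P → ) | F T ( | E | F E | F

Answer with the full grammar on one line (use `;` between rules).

Unit pairs: P ⇒* {E, F}.
Replace each nonterminal's rules with the union of the non-unit rules of every nonterminal it unit-derives.

E → ) | ) F; F → ) | E P P | E ( T; T → ( | ( E P | F P | E F F; P → ) | ) F | F T ( | F E | E P P | E ( T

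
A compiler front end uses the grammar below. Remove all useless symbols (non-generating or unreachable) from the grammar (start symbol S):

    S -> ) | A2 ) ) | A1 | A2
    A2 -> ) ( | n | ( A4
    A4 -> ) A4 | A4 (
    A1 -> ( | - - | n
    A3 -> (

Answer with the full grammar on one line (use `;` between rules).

S -> ) | A2 ) ) | A1 | A2; A2 -> ) ( | n; A1 -> ( | - - | n

Generating nonterminals: {A1, A2, A3, S}.
Reachable from S after that: {A1, A2, S}.
Removed useless symbols: {A3, A4} and every production mentioning them.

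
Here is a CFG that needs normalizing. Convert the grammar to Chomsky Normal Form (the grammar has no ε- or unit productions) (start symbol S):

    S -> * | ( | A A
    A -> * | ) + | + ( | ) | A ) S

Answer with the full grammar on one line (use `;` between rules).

Introduce a nonterminal for each terminal appearing in a rule of length ≥ 2: X1 → ), X2 → +, X3 → (.
Binarize each right-hand side of length ≥ 3 by chaining fresh nonterminals (Y1, Y2, …): affected rules were A → A X1 S.

S -> * | ( | A A; A -> * | X1 X2 | X2 X3 | ) | A Y1; X1 -> ); X2 -> +; X3 -> (; Y1 -> X1 S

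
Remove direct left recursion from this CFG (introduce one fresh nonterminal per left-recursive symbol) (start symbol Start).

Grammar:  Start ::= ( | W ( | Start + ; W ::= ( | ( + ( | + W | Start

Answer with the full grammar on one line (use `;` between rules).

Start ::= ( Start1 | W ( Start1; W ::= ( | ( + ( | + W | Start; Start1 ::= + Start1 | ε

Left recursion appears on Start.
For Start: α = {+}, β = {(, W (}. Rewrite as Start → β Start1 and Start1 → α Start1 | ε.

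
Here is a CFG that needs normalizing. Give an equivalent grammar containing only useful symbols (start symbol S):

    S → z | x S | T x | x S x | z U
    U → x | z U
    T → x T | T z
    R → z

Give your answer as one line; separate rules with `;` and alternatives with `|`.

Generating nonterminals: {R, S, U}.
Reachable from S after that: {S, U}.
Removed useless symbols: {R, T} and every production mentioning them.

S → z | x S | x S x | z U; U → x | z U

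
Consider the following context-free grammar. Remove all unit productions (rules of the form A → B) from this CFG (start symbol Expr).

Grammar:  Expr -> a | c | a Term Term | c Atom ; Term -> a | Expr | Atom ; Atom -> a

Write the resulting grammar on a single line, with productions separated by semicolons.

Expr -> a | c | a Term Term | c Atom; Term -> a | c | a Term Term | c Atom; Atom -> a

Unit pairs: Term ⇒* {Atom, Expr}.
For each unit pair (A, B), copy every non-unit production of B to A, then drop all unit productions.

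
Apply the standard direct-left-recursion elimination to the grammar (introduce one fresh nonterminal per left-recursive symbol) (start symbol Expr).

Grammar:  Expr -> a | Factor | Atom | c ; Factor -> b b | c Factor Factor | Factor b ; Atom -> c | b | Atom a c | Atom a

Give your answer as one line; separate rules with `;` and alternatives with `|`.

Directly left-recursive nonterminals: Factor, Atom.
For Factor: α = {b}, β = {b b, c Factor Factor}. Rewrite as Factor → β Factor1 and Factor1 → α Factor1 | ε.
For Atom: α = {a c, a}, β = {c, b}. Rewrite as Atom → β Atom1 and Atom1 → α Atom1 | ε.

Expr -> a | Factor | Atom | c; Factor -> b b Factor1 | c Factor Factor Factor1; Atom -> c Atom1 | b Atom1; Factor1 -> b Factor1 | ε; Atom1 -> a c Atom1 | a Atom1 | ε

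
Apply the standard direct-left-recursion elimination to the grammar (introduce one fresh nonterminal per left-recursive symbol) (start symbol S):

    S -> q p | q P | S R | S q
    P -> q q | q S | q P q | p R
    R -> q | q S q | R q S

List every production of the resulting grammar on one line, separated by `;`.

Directly left-recursive nonterminals: S, R.
For S: α = {R, q}, β = {q p, q P}. Rewrite as S → β S' and S' → α S' | ε.
For R: α = {q S}, β = {q, q S q}. Rewrite as R → β R' and R' → α R' | ε.

S -> q p S' | q P S'; P -> q q | q S | q P q | p R; R -> q R' | q S q R'; S' -> R S' | q S' | ε; R' -> q S R' | ε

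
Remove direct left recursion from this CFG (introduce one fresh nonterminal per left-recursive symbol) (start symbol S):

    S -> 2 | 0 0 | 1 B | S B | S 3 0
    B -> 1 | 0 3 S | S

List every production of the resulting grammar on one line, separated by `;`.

S -> 2 S' | 0 0 S' | 1 B S'; B -> 1 | 0 3 S | S; S' -> B S' | 3 0 S' | epsilon

S is directly left-recursive.
For S: α = {B, 3 0}, β = {2, 0 0, 1 B}. Rewrite as S → β S' and S' → α S' | ε.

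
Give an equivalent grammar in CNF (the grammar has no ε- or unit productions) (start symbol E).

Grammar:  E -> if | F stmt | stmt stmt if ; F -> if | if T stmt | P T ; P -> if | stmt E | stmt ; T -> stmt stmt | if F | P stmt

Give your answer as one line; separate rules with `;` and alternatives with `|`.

Introduce a nonterminal for each terminal appearing in a rule of length ≥ 2: X1 → stmt, X2 → if.
Binarize each right-hand side of length ≥ 3 by chaining fresh nonterminals (Y1, Y2, …): affected rules were E → X1 X1 X2; F → X2 T X1.

E -> if | F X1 | X1 Y1; F -> if | X2 Y2 | P T; P -> if | X1 E | stmt; T -> X1 X1 | X2 F | P X1; X1 -> stmt; X2 -> if; Y1 -> X1 X2; Y2 -> T X1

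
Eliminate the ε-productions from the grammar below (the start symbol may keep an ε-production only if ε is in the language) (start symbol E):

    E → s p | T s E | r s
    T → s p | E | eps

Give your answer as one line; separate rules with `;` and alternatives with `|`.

E → s p | T s E | s E | r s; T → s p | E

Nullable nonterminals: {T}.
ε ∉ L(G), so no ε-production is kept.
For each production, add variants omitting each subset of nullable occurrences: E → T s E gives T s E | s E.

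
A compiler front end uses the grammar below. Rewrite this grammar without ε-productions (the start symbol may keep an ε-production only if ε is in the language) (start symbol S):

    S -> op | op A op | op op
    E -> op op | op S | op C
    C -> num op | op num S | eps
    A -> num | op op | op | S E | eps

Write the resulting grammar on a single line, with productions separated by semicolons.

S -> op | op A op | op op; E -> op op | op S | op C | op; C -> num op | op num S; A -> num | op op | op | S E

Nullable set = {A, C}.
ε ∉ L(G), so no ε-production is kept.
Add the nullable-subset variants: S → op A op gives op A op | op op. E → op C gives op C | op.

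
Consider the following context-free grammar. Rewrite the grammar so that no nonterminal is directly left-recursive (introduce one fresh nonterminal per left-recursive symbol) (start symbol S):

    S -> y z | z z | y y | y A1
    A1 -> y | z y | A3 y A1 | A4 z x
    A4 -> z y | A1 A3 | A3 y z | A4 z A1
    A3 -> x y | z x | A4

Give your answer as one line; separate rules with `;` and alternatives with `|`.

S -> y z | z z | y y | y A1; A1 -> y | z y | A3 y A1 | A4 z x; A4 -> z y A4' | A1 A3 A4' | A3 y z A4'; A3 -> x y | z x | A4; A4' -> z A1 A4' | ε

Directly left-recursive nonterminal: A4.
For A4: α = {z A1}, β = {z y, A1 A3, A3 y z}. Rewrite as A4 → β A4' and A4' → α A4' | ε.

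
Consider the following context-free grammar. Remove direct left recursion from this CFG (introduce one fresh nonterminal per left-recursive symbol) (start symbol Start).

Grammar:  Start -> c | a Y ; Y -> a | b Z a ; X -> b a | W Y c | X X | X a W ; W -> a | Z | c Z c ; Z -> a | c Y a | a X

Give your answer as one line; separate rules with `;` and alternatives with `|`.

Left recursion appears on X.
For X: α = {X, a W}, β = {b a, W Y c}. Rewrite as X → β X1 and X1 → α X1 | ε.

Start -> c | a Y; Y -> a | b Z a; X -> b a X1 | W Y c X1; W -> a | Z | c Z c; Z -> a | c Y a | a X; X1 -> X X1 | a W X1 | ε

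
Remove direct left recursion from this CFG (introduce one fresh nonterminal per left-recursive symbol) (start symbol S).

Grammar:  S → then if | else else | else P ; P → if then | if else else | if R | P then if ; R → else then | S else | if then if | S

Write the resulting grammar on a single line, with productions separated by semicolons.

Left recursion appears on P.
For P: α = {then if}, β = {if then, if else else, if R}. Rewrite as P → β P' and P' → α P' | ε.

S → then if | else else | else P; P → if then P' | if else else P' | if R P'; R → else then | S else | if then if | S; P' → then if P' | eps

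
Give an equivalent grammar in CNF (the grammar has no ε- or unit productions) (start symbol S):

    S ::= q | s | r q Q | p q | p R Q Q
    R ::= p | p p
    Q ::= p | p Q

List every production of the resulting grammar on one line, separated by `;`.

Introduce a nonterminal for each terminal appearing in a rule of length ≥ 2: X1 → r, X2 → q, X3 → p.
Binarize each right-hand side of length ≥ 3 by chaining fresh nonterminals (Y1, Y2, …): affected rules were S → X1 X2 Q; S → X3 R Q Q.

S ::= q | s | X1 Y1 | X3 X2 | X3 Y2; R ::= p | X3 X3; Q ::= p | X3 Q; X1 ::= r; X2 ::= q; X3 ::= p; Y1 ::= X2 Q; Y2 ::= R Y3; Y3 ::= Q Q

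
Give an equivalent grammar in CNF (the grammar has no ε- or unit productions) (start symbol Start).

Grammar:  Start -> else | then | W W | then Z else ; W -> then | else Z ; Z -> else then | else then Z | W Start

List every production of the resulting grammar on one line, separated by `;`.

Start -> else | then | W W | X1 Y1; W -> then | X2 Z; Z -> X2 X1 | X2 Y2 | W Start; X1 -> then; X2 -> else; Y1 -> Z X2; Y2 -> X1 Z

Introduce a nonterminal for each terminal appearing in a rule of length ≥ 2: X1 → then, X2 → else.
Binarize each right-hand side of length ≥ 3 by chaining fresh nonterminals (Y1, Y2, …): affected rules were Start → X1 Z X2; Z → X2 X1 Z.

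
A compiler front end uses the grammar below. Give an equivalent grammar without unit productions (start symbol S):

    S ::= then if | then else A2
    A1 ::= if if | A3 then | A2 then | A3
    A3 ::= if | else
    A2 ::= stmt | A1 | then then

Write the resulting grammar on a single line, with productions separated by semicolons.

S ::= then if | then else A2; A1 ::= if if | A3 then | A2 then | if | else; A3 ::= if | else; A2 ::= stmt | then then | if if | A3 then | A2 then | if | else

Unit pairs: A1 ⇒* {A3}; A2 ⇒* {A1, A3}.
For every A with A ⇒* B via unit rules, add B's non-unit alternatives to A; then delete every rule of the form X → Y.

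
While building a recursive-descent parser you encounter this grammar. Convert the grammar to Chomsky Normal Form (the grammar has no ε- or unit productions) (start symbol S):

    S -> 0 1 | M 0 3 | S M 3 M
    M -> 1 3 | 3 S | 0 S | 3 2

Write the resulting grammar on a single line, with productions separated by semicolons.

S -> X1 X2 | M Y1 | S Y2; M -> X2 X3 | X3 S | X1 S | X3 X4; X1 -> 0; X2 -> 1; X3 -> 3; X4 -> 2; Y1 -> X1 X3; Y2 -> M Y3; Y3 -> X3 M

Introduce a nonterminal for each terminal appearing in a rule of length ≥ 2: X1 → 0, X2 → 1, X3 → 3, X4 → 2.
Binarize each right-hand side of length ≥ 3 by chaining fresh nonterminals (Y1, Y2, …): affected rules were S → M X1 X3; S → S M X3 M.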